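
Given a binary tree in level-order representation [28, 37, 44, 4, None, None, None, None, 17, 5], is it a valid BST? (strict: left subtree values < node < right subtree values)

Level-order array: [28, 37, 44, 4, None, None, None, None, 17, 5]
Validate using subtree bounds (lo, hi): at each node, require lo < value < hi,
then recurse left with hi=value and right with lo=value.
Preorder trace (stopping at first violation):
  at node 28 with bounds (-inf, +inf): OK
  at node 37 with bounds (-inf, 28): VIOLATION
Node 37 violates its bound: not (-inf < 37 < 28).
Result: Not a valid BST


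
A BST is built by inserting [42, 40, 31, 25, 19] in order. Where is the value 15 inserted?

Starting tree (level order): [42, 40, None, 31, None, 25, None, 19]
Insertion path: 42 -> 40 -> 31 -> 25 -> 19
Result: insert 15 as left child of 19
Final tree (level order): [42, 40, None, 31, None, 25, None, 19, None, 15]


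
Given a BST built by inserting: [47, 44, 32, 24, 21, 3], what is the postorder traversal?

Tree insertion order: [47, 44, 32, 24, 21, 3]
Tree (level-order array): [47, 44, None, 32, None, 24, None, 21, None, 3]
Postorder traversal: [3, 21, 24, 32, 44, 47]


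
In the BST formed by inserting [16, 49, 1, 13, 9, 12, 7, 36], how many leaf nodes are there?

Tree built from: [16, 49, 1, 13, 9, 12, 7, 36]
Tree (level-order array): [16, 1, 49, None, 13, 36, None, 9, None, None, None, 7, 12]
Rule: A leaf has 0 children.
Per-node child counts:
  node 16: 2 child(ren)
  node 1: 1 child(ren)
  node 13: 1 child(ren)
  node 9: 2 child(ren)
  node 7: 0 child(ren)
  node 12: 0 child(ren)
  node 49: 1 child(ren)
  node 36: 0 child(ren)
Matching nodes: [7, 12, 36]
Count of leaf nodes: 3


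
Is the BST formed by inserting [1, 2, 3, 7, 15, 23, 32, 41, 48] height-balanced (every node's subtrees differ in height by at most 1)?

Tree (level-order array): [1, None, 2, None, 3, None, 7, None, 15, None, 23, None, 32, None, 41, None, 48]
Definition: a tree is height-balanced if, at every node, |h(left) - h(right)| <= 1 (empty subtree has height -1).
Bottom-up per-node check:
  node 48: h_left=-1, h_right=-1, diff=0 [OK], height=0
  node 41: h_left=-1, h_right=0, diff=1 [OK], height=1
  node 32: h_left=-1, h_right=1, diff=2 [FAIL (|-1-1|=2 > 1)], height=2
  node 23: h_left=-1, h_right=2, diff=3 [FAIL (|-1-2|=3 > 1)], height=3
  node 15: h_left=-1, h_right=3, diff=4 [FAIL (|-1-3|=4 > 1)], height=4
  node 7: h_left=-1, h_right=4, diff=5 [FAIL (|-1-4|=5 > 1)], height=5
  node 3: h_left=-1, h_right=5, diff=6 [FAIL (|-1-5|=6 > 1)], height=6
  node 2: h_left=-1, h_right=6, diff=7 [FAIL (|-1-6|=7 > 1)], height=7
  node 1: h_left=-1, h_right=7, diff=8 [FAIL (|-1-7|=8 > 1)], height=8
Node 32 violates the condition: |-1 - 1| = 2 > 1.
Result: Not balanced


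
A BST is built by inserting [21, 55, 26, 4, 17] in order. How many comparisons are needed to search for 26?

Search path for 26: 21 -> 55 -> 26
Found: True
Comparisons: 3


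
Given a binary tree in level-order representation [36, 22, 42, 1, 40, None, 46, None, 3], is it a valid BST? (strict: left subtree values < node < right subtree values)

Level-order array: [36, 22, 42, 1, 40, None, 46, None, 3]
Validate using subtree bounds (lo, hi): at each node, require lo < value < hi,
then recurse left with hi=value and right with lo=value.
Preorder trace (stopping at first violation):
  at node 36 with bounds (-inf, +inf): OK
  at node 22 with bounds (-inf, 36): OK
  at node 1 with bounds (-inf, 22): OK
  at node 3 with bounds (1, 22): OK
  at node 40 with bounds (22, 36): VIOLATION
Node 40 violates its bound: not (22 < 40 < 36).
Result: Not a valid BST


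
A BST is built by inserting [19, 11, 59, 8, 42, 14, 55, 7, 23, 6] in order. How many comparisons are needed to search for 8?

Search path for 8: 19 -> 11 -> 8
Found: True
Comparisons: 3


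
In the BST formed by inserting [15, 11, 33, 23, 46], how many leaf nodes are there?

Tree built from: [15, 11, 33, 23, 46]
Tree (level-order array): [15, 11, 33, None, None, 23, 46]
Rule: A leaf has 0 children.
Per-node child counts:
  node 15: 2 child(ren)
  node 11: 0 child(ren)
  node 33: 2 child(ren)
  node 23: 0 child(ren)
  node 46: 0 child(ren)
Matching nodes: [11, 23, 46]
Count of leaf nodes: 3


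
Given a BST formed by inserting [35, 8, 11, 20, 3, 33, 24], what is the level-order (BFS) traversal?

Tree insertion order: [35, 8, 11, 20, 3, 33, 24]
Tree (level-order array): [35, 8, None, 3, 11, None, None, None, 20, None, 33, 24]
BFS from the root, enqueuing left then right child of each popped node:
  queue [35] -> pop 35, enqueue [8], visited so far: [35]
  queue [8] -> pop 8, enqueue [3, 11], visited so far: [35, 8]
  queue [3, 11] -> pop 3, enqueue [none], visited so far: [35, 8, 3]
  queue [11] -> pop 11, enqueue [20], visited so far: [35, 8, 3, 11]
  queue [20] -> pop 20, enqueue [33], visited so far: [35, 8, 3, 11, 20]
  queue [33] -> pop 33, enqueue [24], visited so far: [35, 8, 3, 11, 20, 33]
  queue [24] -> pop 24, enqueue [none], visited so far: [35, 8, 3, 11, 20, 33, 24]
Result: [35, 8, 3, 11, 20, 33, 24]


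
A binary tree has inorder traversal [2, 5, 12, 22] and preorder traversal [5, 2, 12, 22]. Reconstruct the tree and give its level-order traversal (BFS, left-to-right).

Inorder:  [2, 5, 12, 22]
Preorder: [5, 2, 12, 22]
Algorithm: preorder visits root first, so consume preorder in order;
for each root, split the current inorder slice at that value into
left-subtree inorder and right-subtree inorder, then recurse.
Recursive splits:
  root=5; inorder splits into left=[2], right=[12, 22]
  root=2; inorder splits into left=[], right=[]
  root=12; inorder splits into left=[], right=[22]
  root=22; inorder splits into left=[], right=[]
Reconstructed level-order: [5, 2, 12, 22]


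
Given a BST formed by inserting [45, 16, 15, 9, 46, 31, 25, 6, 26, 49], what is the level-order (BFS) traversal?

Tree insertion order: [45, 16, 15, 9, 46, 31, 25, 6, 26, 49]
Tree (level-order array): [45, 16, 46, 15, 31, None, 49, 9, None, 25, None, None, None, 6, None, None, 26]
BFS from the root, enqueuing left then right child of each popped node:
  queue [45] -> pop 45, enqueue [16, 46], visited so far: [45]
  queue [16, 46] -> pop 16, enqueue [15, 31], visited so far: [45, 16]
  queue [46, 15, 31] -> pop 46, enqueue [49], visited so far: [45, 16, 46]
  queue [15, 31, 49] -> pop 15, enqueue [9], visited so far: [45, 16, 46, 15]
  queue [31, 49, 9] -> pop 31, enqueue [25], visited so far: [45, 16, 46, 15, 31]
  queue [49, 9, 25] -> pop 49, enqueue [none], visited so far: [45, 16, 46, 15, 31, 49]
  queue [9, 25] -> pop 9, enqueue [6], visited so far: [45, 16, 46, 15, 31, 49, 9]
  queue [25, 6] -> pop 25, enqueue [26], visited so far: [45, 16, 46, 15, 31, 49, 9, 25]
  queue [6, 26] -> pop 6, enqueue [none], visited so far: [45, 16, 46, 15, 31, 49, 9, 25, 6]
  queue [26] -> pop 26, enqueue [none], visited so far: [45, 16, 46, 15, 31, 49, 9, 25, 6, 26]
Result: [45, 16, 46, 15, 31, 49, 9, 25, 6, 26]


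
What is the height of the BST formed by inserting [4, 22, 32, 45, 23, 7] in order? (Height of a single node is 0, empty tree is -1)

Insertion order: [4, 22, 32, 45, 23, 7]
Tree (level-order array): [4, None, 22, 7, 32, None, None, 23, 45]
Compute height bottom-up (empty subtree = -1):
  height(7) = 1 + max(-1, -1) = 0
  height(23) = 1 + max(-1, -1) = 0
  height(45) = 1 + max(-1, -1) = 0
  height(32) = 1 + max(0, 0) = 1
  height(22) = 1 + max(0, 1) = 2
  height(4) = 1 + max(-1, 2) = 3
Height = 3


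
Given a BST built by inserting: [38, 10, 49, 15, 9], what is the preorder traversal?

Tree insertion order: [38, 10, 49, 15, 9]
Tree (level-order array): [38, 10, 49, 9, 15]
Preorder traversal: [38, 10, 9, 15, 49]


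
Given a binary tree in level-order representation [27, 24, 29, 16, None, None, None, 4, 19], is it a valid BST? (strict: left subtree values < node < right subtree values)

Level-order array: [27, 24, 29, 16, None, None, None, 4, 19]
Validate using subtree bounds (lo, hi): at each node, require lo < value < hi,
then recurse left with hi=value and right with lo=value.
Preorder trace (stopping at first violation):
  at node 27 with bounds (-inf, +inf): OK
  at node 24 with bounds (-inf, 27): OK
  at node 16 with bounds (-inf, 24): OK
  at node 4 with bounds (-inf, 16): OK
  at node 19 with bounds (16, 24): OK
  at node 29 with bounds (27, +inf): OK
No violation found at any node.
Result: Valid BST


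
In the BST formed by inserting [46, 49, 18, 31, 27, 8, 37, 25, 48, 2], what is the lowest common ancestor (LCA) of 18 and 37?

Tree insertion order: [46, 49, 18, 31, 27, 8, 37, 25, 48, 2]
Tree (level-order array): [46, 18, 49, 8, 31, 48, None, 2, None, 27, 37, None, None, None, None, 25]
In a BST, the LCA of p=18, q=37 is the first node v on the
root-to-leaf path with p <= v <= q (go left if both < v, right if both > v).
Walk from root:
  at 46: both 18 and 37 < 46, go left
  at 18: 18 <= 18 <= 37, this is the LCA
LCA = 18


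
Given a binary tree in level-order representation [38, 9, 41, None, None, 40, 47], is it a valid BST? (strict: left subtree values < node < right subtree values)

Level-order array: [38, 9, 41, None, None, 40, 47]
Validate using subtree bounds (lo, hi): at each node, require lo < value < hi,
then recurse left with hi=value and right with lo=value.
Preorder trace (stopping at first violation):
  at node 38 with bounds (-inf, +inf): OK
  at node 9 with bounds (-inf, 38): OK
  at node 41 with bounds (38, +inf): OK
  at node 40 with bounds (38, 41): OK
  at node 47 with bounds (41, +inf): OK
No violation found at any node.
Result: Valid BST


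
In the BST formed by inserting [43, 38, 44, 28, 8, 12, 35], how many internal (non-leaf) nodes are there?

Tree built from: [43, 38, 44, 28, 8, 12, 35]
Tree (level-order array): [43, 38, 44, 28, None, None, None, 8, 35, None, 12]
Rule: An internal node has at least one child.
Per-node child counts:
  node 43: 2 child(ren)
  node 38: 1 child(ren)
  node 28: 2 child(ren)
  node 8: 1 child(ren)
  node 12: 0 child(ren)
  node 35: 0 child(ren)
  node 44: 0 child(ren)
Matching nodes: [43, 38, 28, 8]
Count of internal (non-leaf) nodes: 4


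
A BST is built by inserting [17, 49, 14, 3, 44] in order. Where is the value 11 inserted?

Starting tree (level order): [17, 14, 49, 3, None, 44]
Insertion path: 17 -> 14 -> 3
Result: insert 11 as right child of 3
Final tree (level order): [17, 14, 49, 3, None, 44, None, None, 11]


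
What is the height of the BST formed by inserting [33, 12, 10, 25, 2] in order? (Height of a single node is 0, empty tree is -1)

Insertion order: [33, 12, 10, 25, 2]
Tree (level-order array): [33, 12, None, 10, 25, 2]
Compute height bottom-up (empty subtree = -1):
  height(2) = 1 + max(-1, -1) = 0
  height(10) = 1 + max(0, -1) = 1
  height(25) = 1 + max(-1, -1) = 0
  height(12) = 1 + max(1, 0) = 2
  height(33) = 1 + max(2, -1) = 3
Height = 3


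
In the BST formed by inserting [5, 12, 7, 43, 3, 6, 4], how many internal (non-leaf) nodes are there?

Tree built from: [5, 12, 7, 43, 3, 6, 4]
Tree (level-order array): [5, 3, 12, None, 4, 7, 43, None, None, 6]
Rule: An internal node has at least one child.
Per-node child counts:
  node 5: 2 child(ren)
  node 3: 1 child(ren)
  node 4: 0 child(ren)
  node 12: 2 child(ren)
  node 7: 1 child(ren)
  node 6: 0 child(ren)
  node 43: 0 child(ren)
Matching nodes: [5, 3, 12, 7]
Count of internal (non-leaf) nodes: 4


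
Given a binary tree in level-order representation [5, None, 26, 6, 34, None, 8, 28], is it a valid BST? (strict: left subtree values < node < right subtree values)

Level-order array: [5, None, 26, 6, 34, None, 8, 28]
Validate using subtree bounds (lo, hi): at each node, require lo < value < hi,
then recurse left with hi=value and right with lo=value.
Preorder trace (stopping at first violation):
  at node 5 with bounds (-inf, +inf): OK
  at node 26 with bounds (5, +inf): OK
  at node 6 with bounds (5, 26): OK
  at node 8 with bounds (6, 26): OK
  at node 34 with bounds (26, +inf): OK
  at node 28 with bounds (26, 34): OK
No violation found at any node.
Result: Valid BST


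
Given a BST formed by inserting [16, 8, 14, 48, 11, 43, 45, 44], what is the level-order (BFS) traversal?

Tree insertion order: [16, 8, 14, 48, 11, 43, 45, 44]
Tree (level-order array): [16, 8, 48, None, 14, 43, None, 11, None, None, 45, None, None, 44]
BFS from the root, enqueuing left then right child of each popped node:
  queue [16] -> pop 16, enqueue [8, 48], visited so far: [16]
  queue [8, 48] -> pop 8, enqueue [14], visited so far: [16, 8]
  queue [48, 14] -> pop 48, enqueue [43], visited so far: [16, 8, 48]
  queue [14, 43] -> pop 14, enqueue [11], visited so far: [16, 8, 48, 14]
  queue [43, 11] -> pop 43, enqueue [45], visited so far: [16, 8, 48, 14, 43]
  queue [11, 45] -> pop 11, enqueue [none], visited so far: [16, 8, 48, 14, 43, 11]
  queue [45] -> pop 45, enqueue [44], visited so far: [16, 8, 48, 14, 43, 11, 45]
  queue [44] -> pop 44, enqueue [none], visited so far: [16, 8, 48, 14, 43, 11, 45, 44]
Result: [16, 8, 48, 14, 43, 11, 45, 44]


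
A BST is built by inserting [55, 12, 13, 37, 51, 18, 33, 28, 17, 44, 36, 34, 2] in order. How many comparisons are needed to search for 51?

Search path for 51: 55 -> 12 -> 13 -> 37 -> 51
Found: True
Comparisons: 5


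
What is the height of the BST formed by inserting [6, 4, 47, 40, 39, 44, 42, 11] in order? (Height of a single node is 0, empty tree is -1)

Insertion order: [6, 4, 47, 40, 39, 44, 42, 11]
Tree (level-order array): [6, 4, 47, None, None, 40, None, 39, 44, 11, None, 42]
Compute height bottom-up (empty subtree = -1):
  height(4) = 1 + max(-1, -1) = 0
  height(11) = 1 + max(-1, -1) = 0
  height(39) = 1 + max(0, -1) = 1
  height(42) = 1 + max(-1, -1) = 0
  height(44) = 1 + max(0, -1) = 1
  height(40) = 1 + max(1, 1) = 2
  height(47) = 1 + max(2, -1) = 3
  height(6) = 1 + max(0, 3) = 4
Height = 4


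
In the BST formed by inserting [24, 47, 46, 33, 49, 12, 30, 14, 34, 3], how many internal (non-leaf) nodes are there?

Tree built from: [24, 47, 46, 33, 49, 12, 30, 14, 34, 3]
Tree (level-order array): [24, 12, 47, 3, 14, 46, 49, None, None, None, None, 33, None, None, None, 30, 34]
Rule: An internal node has at least one child.
Per-node child counts:
  node 24: 2 child(ren)
  node 12: 2 child(ren)
  node 3: 0 child(ren)
  node 14: 0 child(ren)
  node 47: 2 child(ren)
  node 46: 1 child(ren)
  node 33: 2 child(ren)
  node 30: 0 child(ren)
  node 34: 0 child(ren)
  node 49: 0 child(ren)
Matching nodes: [24, 12, 47, 46, 33]
Count of internal (non-leaf) nodes: 5


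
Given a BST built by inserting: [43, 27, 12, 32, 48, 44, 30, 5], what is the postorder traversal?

Tree insertion order: [43, 27, 12, 32, 48, 44, 30, 5]
Tree (level-order array): [43, 27, 48, 12, 32, 44, None, 5, None, 30]
Postorder traversal: [5, 12, 30, 32, 27, 44, 48, 43]


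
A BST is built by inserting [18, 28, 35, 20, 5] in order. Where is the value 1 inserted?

Starting tree (level order): [18, 5, 28, None, None, 20, 35]
Insertion path: 18 -> 5
Result: insert 1 as left child of 5
Final tree (level order): [18, 5, 28, 1, None, 20, 35]


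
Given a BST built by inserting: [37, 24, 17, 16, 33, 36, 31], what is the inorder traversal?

Tree insertion order: [37, 24, 17, 16, 33, 36, 31]
Tree (level-order array): [37, 24, None, 17, 33, 16, None, 31, 36]
Inorder traversal: [16, 17, 24, 31, 33, 36, 37]


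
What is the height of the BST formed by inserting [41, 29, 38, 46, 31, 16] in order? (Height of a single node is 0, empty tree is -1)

Insertion order: [41, 29, 38, 46, 31, 16]
Tree (level-order array): [41, 29, 46, 16, 38, None, None, None, None, 31]
Compute height bottom-up (empty subtree = -1):
  height(16) = 1 + max(-1, -1) = 0
  height(31) = 1 + max(-1, -1) = 0
  height(38) = 1 + max(0, -1) = 1
  height(29) = 1 + max(0, 1) = 2
  height(46) = 1 + max(-1, -1) = 0
  height(41) = 1 + max(2, 0) = 3
Height = 3


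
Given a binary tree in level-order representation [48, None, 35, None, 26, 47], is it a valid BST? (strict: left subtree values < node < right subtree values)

Level-order array: [48, None, 35, None, 26, 47]
Validate using subtree bounds (lo, hi): at each node, require lo < value < hi,
then recurse left with hi=value and right with lo=value.
Preorder trace (stopping at first violation):
  at node 48 with bounds (-inf, +inf): OK
  at node 35 with bounds (48, +inf): VIOLATION
Node 35 violates its bound: not (48 < 35 < +inf).
Result: Not a valid BST


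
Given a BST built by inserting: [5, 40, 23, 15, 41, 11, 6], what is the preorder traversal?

Tree insertion order: [5, 40, 23, 15, 41, 11, 6]
Tree (level-order array): [5, None, 40, 23, 41, 15, None, None, None, 11, None, 6]
Preorder traversal: [5, 40, 23, 15, 11, 6, 41]


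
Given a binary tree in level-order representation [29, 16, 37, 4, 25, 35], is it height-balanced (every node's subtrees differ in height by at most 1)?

Tree (level-order array): [29, 16, 37, 4, 25, 35]
Definition: a tree is height-balanced if, at every node, |h(left) - h(right)| <= 1 (empty subtree has height -1).
Bottom-up per-node check:
  node 4: h_left=-1, h_right=-1, diff=0 [OK], height=0
  node 25: h_left=-1, h_right=-1, diff=0 [OK], height=0
  node 16: h_left=0, h_right=0, diff=0 [OK], height=1
  node 35: h_left=-1, h_right=-1, diff=0 [OK], height=0
  node 37: h_left=0, h_right=-1, diff=1 [OK], height=1
  node 29: h_left=1, h_right=1, diff=0 [OK], height=2
All nodes satisfy the balance condition.
Result: Balanced


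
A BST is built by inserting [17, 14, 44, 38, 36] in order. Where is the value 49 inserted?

Starting tree (level order): [17, 14, 44, None, None, 38, None, 36]
Insertion path: 17 -> 44
Result: insert 49 as right child of 44
Final tree (level order): [17, 14, 44, None, None, 38, 49, 36]


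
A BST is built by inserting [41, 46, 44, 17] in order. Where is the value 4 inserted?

Starting tree (level order): [41, 17, 46, None, None, 44]
Insertion path: 41 -> 17
Result: insert 4 as left child of 17
Final tree (level order): [41, 17, 46, 4, None, 44]


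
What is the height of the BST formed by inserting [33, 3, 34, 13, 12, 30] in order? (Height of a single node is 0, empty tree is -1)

Insertion order: [33, 3, 34, 13, 12, 30]
Tree (level-order array): [33, 3, 34, None, 13, None, None, 12, 30]
Compute height bottom-up (empty subtree = -1):
  height(12) = 1 + max(-1, -1) = 0
  height(30) = 1 + max(-1, -1) = 0
  height(13) = 1 + max(0, 0) = 1
  height(3) = 1 + max(-1, 1) = 2
  height(34) = 1 + max(-1, -1) = 0
  height(33) = 1 + max(2, 0) = 3
Height = 3


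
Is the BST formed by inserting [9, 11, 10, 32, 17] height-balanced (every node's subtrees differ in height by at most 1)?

Tree (level-order array): [9, None, 11, 10, 32, None, None, 17]
Definition: a tree is height-balanced if, at every node, |h(left) - h(right)| <= 1 (empty subtree has height -1).
Bottom-up per-node check:
  node 10: h_left=-1, h_right=-1, diff=0 [OK], height=0
  node 17: h_left=-1, h_right=-1, diff=0 [OK], height=0
  node 32: h_left=0, h_right=-1, diff=1 [OK], height=1
  node 11: h_left=0, h_right=1, diff=1 [OK], height=2
  node 9: h_left=-1, h_right=2, diff=3 [FAIL (|-1-2|=3 > 1)], height=3
Node 9 violates the condition: |-1 - 2| = 3 > 1.
Result: Not balanced


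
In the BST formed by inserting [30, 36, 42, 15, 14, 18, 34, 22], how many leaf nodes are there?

Tree built from: [30, 36, 42, 15, 14, 18, 34, 22]
Tree (level-order array): [30, 15, 36, 14, 18, 34, 42, None, None, None, 22]
Rule: A leaf has 0 children.
Per-node child counts:
  node 30: 2 child(ren)
  node 15: 2 child(ren)
  node 14: 0 child(ren)
  node 18: 1 child(ren)
  node 22: 0 child(ren)
  node 36: 2 child(ren)
  node 34: 0 child(ren)
  node 42: 0 child(ren)
Matching nodes: [14, 22, 34, 42]
Count of leaf nodes: 4


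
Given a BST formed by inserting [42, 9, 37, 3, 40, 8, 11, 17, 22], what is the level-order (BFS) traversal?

Tree insertion order: [42, 9, 37, 3, 40, 8, 11, 17, 22]
Tree (level-order array): [42, 9, None, 3, 37, None, 8, 11, 40, None, None, None, 17, None, None, None, 22]
BFS from the root, enqueuing left then right child of each popped node:
  queue [42] -> pop 42, enqueue [9], visited so far: [42]
  queue [9] -> pop 9, enqueue [3, 37], visited so far: [42, 9]
  queue [3, 37] -> pop 3, enqueue [8], visited so far: [42, 9, 3]
  queue [37, 8] -> pop 37, enqueue [11, 40], visited so far: [42, 9, 3, 37]
  queue [8, 11, 40] -> pop 8, enqueue [none], visited so far: [42, 9, 3, 37, 8]
  queue [11, 40] -> pop 11, enqueue [17], visited so far: [42, 9, 3, 37, 8, 11]
  queue [40, 17] -> pop 40, enqueue [none], visited so far: [42, 9, 3, 37, 8, 11, 40]
  queue [17] -> pop 17, enqueue [22], visited so far: [42, 9, 3, 37, 8, 11, 40, 17]
  queue [22] -> pop 22, enqueue [none], visited so far: [42, 9, 3, 37, 8, 11, 40, 17, 22]
Result: [42, 9, 3, 37, 8, 11, 40, 17, 22]


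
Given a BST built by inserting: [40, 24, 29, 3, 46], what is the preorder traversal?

Tree insertion order: [40, 24, 29, 3, 46]
Tree (level-order array): [40, 24, 46, 3, 29]
Preorder traversal: [40, 24, 3, 29, 46]


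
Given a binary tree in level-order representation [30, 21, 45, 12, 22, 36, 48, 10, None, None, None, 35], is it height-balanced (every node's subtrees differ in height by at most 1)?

Tree (level-order array): [30, 21, 45, 12, 22, 36, 48, 10, None, None, None, 35]
Definition: a tree is height-balanced if, at every node, |h(left) - h(right)| <= 1 (empty subtree has height -1).
Bottom-up per-node check:
  node 10: h_left=-1, h_right=-1, diff=0 [OK], height=0
  node 12: h_left=0, h_right=-1, diff=1 [OK], height=1
  node 22: h_left=-1, h_right=-1, diff=0 [OK], height=0
  node 21: h_left=1, h_right=0, diff=1 [OK], height=2
  node 35: h_left=-1, h_right=-1, diff=0 [OK], height=0
  node 36: h_left=0, h_right=-1, diff=1 [OK], height=1
  node 48: h_left=-1, h_right=-1, diff=0 [OK], height=0
  node 45: h_left=1, h_right=0, diff=1 [OK], height=2
  node 30: h_left=2, h_right=2, diff=0 [OK], height=3
All nodes satisfy the balance condition.
Result: Balanced


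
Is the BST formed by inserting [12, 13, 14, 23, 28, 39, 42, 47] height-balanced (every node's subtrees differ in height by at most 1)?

Tree (level-order array): [12, None, 13, None, 14, None, 23, None, 28, None, 39, None, 42, None, 47]
Definition: a tree is height-balanced if, at every node, |h(left) - h(right)| <= 1 (empty subtree has height -1).
Bottom-up per-node check:
  node 47: h_left=-1, h_right=-1, diff=0 [OK], height=0
  node 42: h_left=-1, h_right=0, diff=1 [OK], height=1
  node 39: h_left=-1, h_right=1, diff=2 [FAIL (|-1-1|=2 > 1)], height=2
  node 28: h_left=-1, h_right=2, diff=3 [FAIL (|-1-2|=3 > 1)], height=3
  node 23: h_left=-1, h_right=3, diff=4 [FAIL (|-1-3|=4 > 1)], height=4
  node 14: h_left=-1, h_right=4, diff=5 [FAIL (|-1-4|=5 > 1)], height=5
  node 13: h_left=-1, h_right=5, diff=6 [FAIL (|-1-5|=6 > 1)], height=6
  node 12: h_left=-1, h_right=6, diff=7 [FAIL (|-1-6|=7 > 1)], height=7
Node 39 violates the condition: |-1 - 1| = 2 > 1.
Result: Not balanced


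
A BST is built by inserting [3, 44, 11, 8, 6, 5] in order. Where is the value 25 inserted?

Starting tree (level order): [3, None, 44, 11, None, 8, None, 6, None, 5]
Insertion path: 3 -> 44 -> 11
Result: insert 25 as right child of 11
Final tree (level order): [3, None, 44, 11, None, 8, 25, 6, None, None, None, 5]


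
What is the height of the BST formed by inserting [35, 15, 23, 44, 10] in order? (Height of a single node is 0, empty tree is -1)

Insertion order: [35, 15, 23, 44, 10]
Tree (level-order array): [35, 15, 44, 10, 23]
Compute height bottom-up (empty subtree = -1):
  height(10) = 1 + max(-1, -1) = 0
  height(23) = 1 + max(-1, -1) = 0
  height(15) = 1 + max(0, 0) = 1
  height(44) = 1 + max(-1, -1) = 0
  height(35) = 1 + max(1, 0) = 2
Height = 2


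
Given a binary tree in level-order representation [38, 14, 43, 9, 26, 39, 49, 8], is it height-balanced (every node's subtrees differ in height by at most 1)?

Tree (level-order array): [38, 14, 43, 9, 26, 39, 49, 8]
Definition: a tree is height-balanced if, at every node, |h(left) - h(right)| <= 1 (empty subtree has height -1).
Bottom-up per-node check:
  node 8: h_left=-1, h_right=-1, diff=0 [OK], height=0
  node 9: h_left=0, h_right=-1, diff=1 [OK], height=1
  node 26: h_left=-1, h_right=-1, diff=0 [OK], height=0
  node 14: h_left=1, h_right=0, diff=1 [OK], height=2
  node 39: h_left=-1, h_right=-1, diff=0 [OK], height=0
  node 49: h_left=-1, h_right=-1, diff=0 [OK], height=0
  node 43: h_left=0, h_right=0, diff=0 [OK], height=1
  node 38: h_left=2, h_right=1, diff=1 [OK], height=3
All nodes satisfy the balance condition.
Result: Balanced


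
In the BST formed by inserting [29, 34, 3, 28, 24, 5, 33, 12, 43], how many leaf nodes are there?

Tree built from: [29, 34, 3, 28, 24, 5, 33, 12, 43]
Tree (level-order array): [29, 3, 34, None, 28, 33, 43, 24, None, None, None, None, None, 5, None, None, 12]
Rule: A leaf has 0 children.
Per-node child counts:
  node 29: 2 child(ren)
  node 3: 1 child(ren)
  node 28: 1 child(ren)
  node 24: 1 child(ren)
  node 5: 1 child(ren)
  node 12: 0 child(ren)
  node 34: 2 child(ren)
  node 33: 0 child(ren)
  node 43: 0 child(ren)
Matching nodes: [12, 33, 43]
Count of leaf nodes: 3


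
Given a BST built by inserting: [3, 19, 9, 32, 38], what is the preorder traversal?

Tree insertion order: [3, 19, 9, 32, 38]
Tree (level-order array): [3, None, 19, 9, 32, None, None, None, 38]
Preorder traversal: [3, 19, 9, 32, 38]


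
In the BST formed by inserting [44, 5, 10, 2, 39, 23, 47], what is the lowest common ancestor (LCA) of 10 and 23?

Tree insertion order: [44, 5, 10, 2, 39, 23, 47]
Tree (level-order array): [44, 5, 47, 2, 10, None, None, None, None, None, 39, 23]
In a BST, the LCA of p=10, q=23 is the first node v on the
root-to-leaf path with p <= v <= q (go left if both < v, right if both > v).
Walk from root:
  at 44: both 10 and 23 < 44, go left
  at 5: both 10 and 23 > 5, go right
  at 10: 10 <= 10 <= 23, this is the LCA
LCA = 10


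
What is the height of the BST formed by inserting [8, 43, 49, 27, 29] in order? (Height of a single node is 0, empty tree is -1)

Insertion order: [8, 43, 49, 27, 29]
Tree (level-order array): [8, None, 43, 27, 49, None, 29]
Compute height bottom-up (empty subtree = -1):
  height(29) = 1 + max(-1, -1) = 0
  height(27) = 1 + max(-1, 0) = 1
  height(49) = 1 + max(-1, -1) = 0
  height(43) = 1 + max(1, 0) = 2
  height(8) = 1 + max(-1, 2) = 3
Height = 3


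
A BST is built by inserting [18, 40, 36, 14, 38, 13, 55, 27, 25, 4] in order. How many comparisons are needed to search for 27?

Search path for 27: 18 -> 40 -> 36 -> 27
Found: True
Comparisons: 4


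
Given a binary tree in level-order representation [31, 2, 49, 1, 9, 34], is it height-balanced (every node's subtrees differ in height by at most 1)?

Tree (level-order array): [31, 2, 49, 1, 9, 34]
Definition: a tree is height-balanced if, at every node, |h(left) - h(right)| <= 1 (empty subtree has height -1).
Bottom-up per-node check:
  node 1: h_left=-1, h_right=-1, diff=0 [OK], height=0
  node 9: h_left=-1, h_right=-1, diff=0 [OK], height=0
  node 2: h_left=0, h_right=0, diff=0 [OK], height=1
  node 34: h_left=-1, h_right=-1, diff=0 [OK], height=0
  node 49: h_left=0, h_right=-1, diff=1 [OK], height=1
  node 31: h_left=1, h_right=1, diff=0 [OK], height=2
All nodes satisfy the balance condition.
Result: Balanced


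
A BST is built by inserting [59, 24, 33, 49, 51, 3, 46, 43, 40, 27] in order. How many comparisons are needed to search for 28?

Search path for 28: 59 -> 24 -> 33 -> 27
Found: False
Comparisons: 4


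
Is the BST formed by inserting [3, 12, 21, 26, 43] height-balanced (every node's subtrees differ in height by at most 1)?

Tree (level-order array): [3, None, 12, None, 21, None, 26, None, 43]
Definition: a tree is height-balanced if, at every node, |h(left) - h(right)| <= 1 (empty subtree has height -1).
Bottom-up per-node check:
  node 43: h_left=-1, h_right=-1, diff=0 [OK], height=0
  node 26: h_left=-1, h_right=0, diff=1 [OK], height=1
  node 21: h_left=-1, h_right=1, diff=2 [FAIL (|-1-1|=2 > 1)], height=2
  node 12: h_left=-1, h_right=2, diff=3 [FAIL (|-1-2|=3 > 1)], height=3
  node 3: h_left=-1, h_right=3, diff=4 [FAIL (|-1-3|=4 > 1)], height=4
Node 21 violates the condition: |-1 - 1| = 2 > 1.
Result: Not balanced


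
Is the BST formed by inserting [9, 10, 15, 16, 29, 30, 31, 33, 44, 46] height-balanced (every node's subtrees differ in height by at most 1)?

Tree (level-order array): [9, None, 10, None, 15, None, 16, None, 29, None, 30, None, 31, None, 33, None, 44, None, 46]
Definition: a tree is height-balanced if, at every node, |h(left) - h(right)| <= 1 (empty subtree has height -1).
Bottom-up per-node check:
  node 46: h_left=-1, h_right=-1, diff=0 [OK], height=0
  node 44: h_left=-1, h_right=0, diff=1 [OK], height=1
  node 33: h_left=-1, h_right=1, diff=2 [FAIL (|-1-1|=2 > 1)], height=2
  node 31: h_left=-1, h_right=2, diff=3 [FAIL (|-1-2|=3 > 1)], height=3
  node 30: h_left=-1, h_right=3, diff=4 [FAIL (|-1-3|=4 > 1)], height=4
  node 29: h_left=-1, h_right=4, diff=5 [FAIL (|-1-4|=5 > 1)], height=5
  node 16: h_left=-1, h_right=5, diff=6 [FAIL (|-1-5|=6 > 1)], height=6
  node 15: h_left=-1, h_right=6, diff=7 [FAIL (|-1-6|=7 > 1)], height=7
  node 10: h_left=-1, h_right=7, diff=8 [FAIL (|-1-7|=8 > 1)], height=8
  node 9: h_left=-1, h_right=8, diff=9 [FAIL (|-1-8|=9 > 1)], height=9
Node 33 violates the condition: |-1 - 1| = 2 > 1.
Result: Not balanced


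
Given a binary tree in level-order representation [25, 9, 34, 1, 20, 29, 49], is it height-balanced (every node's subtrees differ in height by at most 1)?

Tree (level-order array): [25, 9, 34, 1, 20, 29, 49]
Definition: a tree is height-balanced if, at every node, |h(left) - h(right)| <= 1 (empty subtree has height -1).
Bottom-up per-node check:
  node 1: h_left=-1, h_right=-1, diff=0 [OK], height=0
  node 20: h_left=-1, h_right=-1, diff=0 [OK], height=0
  node 9: h_left=0, h_right=0, diff=0 [OK], height=1
  node 29: h_left=-1, h_right=-1, diff=0 [OK], height=0
  node 49: h_left=-1, h_right=-1, diff=0 [OK], height=0
  node 34: h_left=0, h_right=0, diff=0 [OK], height=1
  node 25: h_left=1, h_right=1, diff=0 [OK], height=2
All nodes satisfy the balance condition.
Result: Balanced


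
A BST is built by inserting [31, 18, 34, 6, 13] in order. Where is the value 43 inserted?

Starting tree (level order): [31, 18, 34, 6, None, None, None, None, 13]
Insertion path: 31 -> 34
Result: insert 43 as right child of 34
Final tree (level order): [31, 18, 34, 6, None, None, 43, None, 13]


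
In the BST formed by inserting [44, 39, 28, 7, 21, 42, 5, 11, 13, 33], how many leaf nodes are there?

Tree built from: [44, 39, 28, 7, 21, 42, 5, 11, 13, 33]
Tree (level-order array): [44, 39, None, 28, 42, 7, 33, None, None, 5, 21, None, None, None, None, 11, None, None, 13]
Rule: A leaf has 0 children.
Per-node child counts:
  node 44: 1 child(ren)
  node 39: 2 child(ren)
  node 28: 2 child(ren)
  node 7: 2 child(ren)
  node 5: 0 child(ren)
  node 21: 1 child(ren)
  node 11: 1 child(ren)
  node 13: 0 child(ren)
  node 33: 0 child(ren)
  node 42: 0 child(ren)
Matching nodes: [5, 13, 33, 42]
Count of leaf nodes: 4


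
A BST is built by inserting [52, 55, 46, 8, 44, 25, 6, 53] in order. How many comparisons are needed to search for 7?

Search path for 7: 52 -> 46 -> 8 -> 6
Found: False
Comparisons: 4


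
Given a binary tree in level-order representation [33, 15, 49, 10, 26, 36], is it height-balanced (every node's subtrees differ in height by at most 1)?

Tree (level-order array): [33, 15, 49, 10, 26, 36]
Definition: a tree is height-balanced if, at every node, |h(left) - h(right)| <= 1 (empty subtree has height -1).
Bottom-up per-node check:
  node 10: h_left=-1, h_right=-1, diff=0 [OK], height=0
  node 26: h_left=-1, h_right=-1, diff=0 [OK], height=0
  node 15: h_left=0, h_right=0, diff=0 [OK], height=1
  node 36: h_left=-1, h_right=-1, diff=0 [OK], height=0
  node 49: h_left=0, h_right=-1, diff=1 [OK], height=1
  node 33: h_left=1, h_right=1, diff=0 [OK], height=2
All nodes satisfy the balance condition.
Result: Balanced


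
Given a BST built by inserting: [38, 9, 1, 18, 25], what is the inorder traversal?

Tree insertion order: [38, 9, 1, 18, 25]
Tree (level-order array): [38, 9, None, 1, 18, None, None, None, 25]
Inorder traversal: [1, 9, 18, 25, 38]


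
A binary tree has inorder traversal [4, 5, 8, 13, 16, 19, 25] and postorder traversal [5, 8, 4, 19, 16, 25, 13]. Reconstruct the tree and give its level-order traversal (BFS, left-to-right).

Inorder:   [4, 5, 8, 13, 16, 19, 25]
Postorder: [5, 8, 4, 19, 16, 25, 13]
Algorithm: postorder visits root last, so walk postorder right-to-left;
each value is the root of the current inorder slice — split it at that
value, recurse on the right subtree first, then the left.
Recursive splits:
  root=13; inorder splits into left=[4, 5, 8], right=[16, 19, 25]
  root=25; inorder splits into left=[16, 19], right=[]
  root=16; inorder splits into left=[], right=[19]
  root=19; inorder splits into left=[], right=[]
  root=4; inorder splits into left=[], right=[5, 8]
  root=8; inorder splits into left=[5], right=[]
  root=5; inorder splits into left=[], right=[]
Reconstructed level-order: [13, 4, 25, 8, 16, 5, 19]


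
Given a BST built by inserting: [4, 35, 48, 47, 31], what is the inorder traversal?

Tree insertion order: [4, 35, 48, 47, 31]
Tree (level-order array): [4, None, 35, 31, 48, None, None, 47]
Inorder traversal: [4, 31, 35, 47, 48]


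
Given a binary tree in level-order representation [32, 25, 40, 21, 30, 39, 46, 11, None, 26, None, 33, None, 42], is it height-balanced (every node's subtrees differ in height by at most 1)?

Tree (level-order array): [32, 25, 40, 21, 30, 39, 46, 11, None, 26, None, 33, None, 42]
Definition: a tree is height-balanced if, at every node, |h(left) - h(right)| <= 1 (empty subtree has height -1).
Bottom-up per-node check:
  node 11: h_left=-1, h_right=-1, diff=0 [OK], height=0
  node 21: h_left=0, h_right=-1, diff=1 [OK], height=1
  node 26: h_left=-1, h_right=-1, diff=0 [OK], height=0
  node 30: h_left=0, h_right=-1, diff=1 [OK], height=1
  node 25: h_left=1, h_right=1, diff=0 [OK], height=2
  node 33: h_left=-1, h_right=-1, diff=0 [OK], height=0
  node 39: h_left=0, h_right=-1, diff=1 [OK], height=1
  node 42: h_left=-1, h_right=-1, diff=0 [OK], height=0
  node 46: h_left=0, h_right=-1, diff=1 [OK], height=1
  node 40: h_left=1, h_right=1, diff=0 [OK], height=2
  node 32: h_left=2, h_right=2, diff=0 [OK], height=3
All nodes satisfy the balance condition.
Result: Balanced


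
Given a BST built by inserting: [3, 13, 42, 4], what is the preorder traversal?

Tree insertion order: [3, 13, 42, 4]
Tree (level-order array): [3, None, 13, 4, 42]
Preorder traversal: [3, 13, 4, 42]


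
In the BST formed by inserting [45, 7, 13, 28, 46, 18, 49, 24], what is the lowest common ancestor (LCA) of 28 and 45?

Tree insertion order: [45, 7, 13, 28, 46, 18, 49, 24]
Tree (level-order array): [45, 7, 46, None, 13, None, 49, None, 28, None, None, 18, None, None, 24]
In a BST, the LCA of p=28, q=45 is the first node v on the
root-to-leaf path with p <= v <= q (go left if both < v, right if both > v).
Walk from root:
  at 45: 28 <= 45 <= 45, this is the LCA
LCA = 45


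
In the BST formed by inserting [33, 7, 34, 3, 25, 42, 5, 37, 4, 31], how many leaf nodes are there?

Tree built from: [33, 7, 34, 3, 25, 42, 5, 37, 4, 31]
Tree (level-order array): [33, 7, 34, 3, 25, None, 42, None, 5, None, 31, 37, None, 4]
Rule: A leaf has 0 children.
Per-node child counts:
  node 33: 2 child(ren)
  node 7: 2 child(ren)
  node 3: 1 child(ren)
  node 5: 1 child(ren)
  node 4: 0 child(ren)
  node 25: 1 child(ren)
  node 31: 0 child(ren)
  node 34: 1 child(ren)
  node 42: 1 child(ren)
  node 37: 0 child(ren)
Matching nodes: [4, 31, 37]
Count of leaf nodes: 3


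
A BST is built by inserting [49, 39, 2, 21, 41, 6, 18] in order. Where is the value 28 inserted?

Starting tree (level order): [49, 39, None, 2, 41, None, 21, None, None, 6, None, None, 18]
Insertion path: 49 -> 39 -> 2 -> 21
Result: insert 28 as right child of 21
Final tree (level order): [49, 39, None, 2, 41, None, 21, None, None, 6, 28, None, 18]


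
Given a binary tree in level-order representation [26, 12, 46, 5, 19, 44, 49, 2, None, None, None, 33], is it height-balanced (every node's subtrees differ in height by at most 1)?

Tree (level-order array): [26, 12, 46, 5, 19, 44, 49, 2, None, None, None, 33]
Definition: a tree is height-balanced if, at every node, |h(left) - h(right)| <= 1 (empty subtree has height -1).
Bottom-up per-node check:
  node 2: h_left=-1, h_right=-1, diff=0 [OK], height=0
  node 5: h_left=0, h_right=-1, diff=1 [OK], height=1
  node 19: h_left=-1, h_right=-1, diff=0 [OK], height=0
  node 12: h_left=1, h_right=0, diff=1 [OK], height=2
  node 33: h_left=-1, h_right=-1, diff=0 [OK], height=0
  node 44: h_left=0, h_right=-1, diff=1 [OK], height=1
  node 49: h_left=-1, h_right=-1, diff=0 [OK], height=0
  node 46: h_left=1, h_right=0, diff=1 [OK], height=2
  node 26: h_left=2, h_right=2, diff=0 [OK], height=3
All nodes satisfy the balance condition.
Result: Balanced


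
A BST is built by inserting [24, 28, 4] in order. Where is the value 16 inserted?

Starting tree (level order): [24, 4, 28]
Insertion path: 24 -> 4
Result: insert 16 as right child of 4
Final tree (level order): [24, 4, 28, None, 16]


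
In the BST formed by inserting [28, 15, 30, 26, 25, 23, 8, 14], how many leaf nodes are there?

Tree built from: [28, 15, 30, 26, 25, 23, 8, 14]
Tree (level-order array): [28, 15, 30, 8, 26, None, None, None, 14, 25, None, None, None, 23]
Rule: A leaf has 0 children.
Per-node child counts:
  node 28: 2 child(ren)
  node 15: 2 child(ren)
  node 8: 1 child(ren)
  node 14: 0 child(ren)
  node 26: 1 child(ren)
  node 25: 1 child(ren)
  node 23: 0 child(ren)
  node 30: 0 child(ren)
Matching nodes: [14, 23, 30]
Count of leaf nodes: 3


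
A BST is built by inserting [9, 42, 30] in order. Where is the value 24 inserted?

Starting tree (level order): [9, None, 42, 30]
Insertion path: 9 -> 42 -> 30
Result: insert 24 as left child of 30
Final tree (level order): [9, None, 42, 30, None, 24]


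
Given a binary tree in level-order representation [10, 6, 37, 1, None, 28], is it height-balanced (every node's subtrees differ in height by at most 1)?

Tree (level-order array): [10, 6, 37, 1, None, 28]
Definition: a tree is height-balanced if, at every node, |h(left) - h(right)| <= 1 (empty subtree has height -1).
Bottom-up per-node check:
  node 1: h_left=-1, h_right=-1, diff=0 [OK], height=0
  node 6: h_left=0, h_right=-1, diff=1 [OK], height=1
  node 28: h_left=-1, h_right=-1, diff=0 [OK], height=0
  node 37: h_left=0, h_right=-1, diff=1 [OK], height=1
  node 10: h_left=1, h_right=1, diff=0 [OK], height=2
All nodes satisfy the balance condition.
Result: Balanced


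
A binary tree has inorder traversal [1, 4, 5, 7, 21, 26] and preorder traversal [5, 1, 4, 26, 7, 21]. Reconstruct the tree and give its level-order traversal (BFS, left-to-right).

Inorder:  [1, 4, 5, 7, 21, 26]
Preorder: [5, 1, 4, 26, 7, 21]
Algorithm: preorder visits root first, so consume preorder in order;
for each root, split the current inorder slice at that value into
left-subtree inorder and right-subtree inorder, then recurse.
Recursive splits:
  root=5; inorder splits into left=[1, 4], right=[7, 21, 26]
  root=1; inorder splits into left=[], right=[4]
  root=4; inorder splits into left=[], right=[]
  root=26; inorder splits into left=[7, 21], right=[]
  root=7; inorder splits into left=[], right=[21]
  root=21; inorder splits into left=[], right=[]
Reconstructed level-order: [5, 1, 26, 4, 7, 21]


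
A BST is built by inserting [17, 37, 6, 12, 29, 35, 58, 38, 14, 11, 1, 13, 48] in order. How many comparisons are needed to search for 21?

Search path for 21: 17 -> 37 -> 29
Found: False
Comparisons: 3


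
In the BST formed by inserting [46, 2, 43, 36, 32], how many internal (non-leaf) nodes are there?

Tree built from: [46, 2, 43, 36, 32]
Tree (level-order array): [46, 2, None, None, 43, 36, None, 32]
Rule: An internal node has at least one child.
Per-node child counts:
  node 46: 1 child(ren)
  node 2: 1 child(ren)
  node 43: 1 child(ren)
  node 36: 1 child(ren)
  node 32: 0 child(ren)
Matching nodes: [46, 2, 43, 36]
Count of internal (non-leaf) nodes: 4
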